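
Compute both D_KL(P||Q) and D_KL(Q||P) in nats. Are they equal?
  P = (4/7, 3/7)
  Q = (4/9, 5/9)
D_KL(P||Q) = 0.0324, D_KL(Q||P) = 0.0325

KL divergence is not symmetric: D_KL(P||Q) ≠ D_KL(Q||P) in general.

D_KL(P||Q) = 0.0324 nats
D_KL(Q||P) = 0.0325 nats

No, they are not equal!

This asymmetry is why KL divergence is not a true distance metric.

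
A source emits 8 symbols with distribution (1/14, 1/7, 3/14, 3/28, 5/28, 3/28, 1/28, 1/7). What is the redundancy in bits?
0.1437 bits

Redundancy measures how far a source is from maximum entropy:
R = H_max - H(X)

Maximum entropy for 8 symbols: H_max = log_2(8) = 3.0000 bits
Actual entropy: H(X) = 2.8563 bits
Redundancy: R = 3.0000 - 2.8563 = 0.1437 bits

This redundancy represents potential for compression: the source could be compressed by 0.1437 bits per symbol.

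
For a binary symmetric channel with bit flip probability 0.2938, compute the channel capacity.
0.1264 bits

For a binary symmetric channel (BSC) with error probability p:
Capacity C = 1 - H(p) bits per symbol

where H(p) = -p log₂(p) - (1-p) log₂(1-p) is the binary entropy function.

H(0.2938) = 0.8736 bits
C = 1 - 0.8736 = 0.1264 bits per symbol

This means we can reliably transmit up to 0.1264 bits of information per channel use.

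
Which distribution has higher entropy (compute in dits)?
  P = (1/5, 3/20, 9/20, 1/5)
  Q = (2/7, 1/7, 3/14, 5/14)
Q

Computing entropies in dits:
H(P) = 0.5592
H(Q) = 0.5792

Distribution Q has higher entropy.

Intuition: The distribution closer to uniform (more spread out) has higher entropy.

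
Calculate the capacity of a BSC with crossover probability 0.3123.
0.1042 bits

For a binary symmetric channel (BSC) with error probability p:
Capacity C = 1 - H(p) bits per symbol

where H(p) = -p log₂(p) - (1-p) log₂(1-p) is the binary entropy function.

H(0.3123) = 0.8958 bits
C = 1 - 0.8958 = 0.1042 bits per symbol

This means we can reliably transmit up to 0.1042 bits of information per channel use.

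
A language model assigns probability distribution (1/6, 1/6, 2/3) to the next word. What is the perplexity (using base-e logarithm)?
2.3811

Perplexity is e^H (or exp(H) for natural log).

First, H = -Σ p log p = 0.8676 nats
Perplexity = e^0.8676 = 2.3811

Interpretation: The model's uncertainty is equivalent to choosing uniformly among 2.4 options.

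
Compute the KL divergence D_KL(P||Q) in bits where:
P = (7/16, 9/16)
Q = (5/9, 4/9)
0.0404 bits

KL divergence: D_KL(P||Q) = Σ p(x) log(p(x)/q(x))

Computing term by term:
  x=0: 7/16 × log_2[(7/16)/(5/9)] = 7/16 × -0.3446 = -0.1508
  x=1: 9/16 × log_2[(9/16)/(4/9)] = 9/16 × 0.3399 = 0.1912

D_KL(P||Q) = 0.0404 bits

Note: KL divergence is always non-negative and equals 0 iff P = Q.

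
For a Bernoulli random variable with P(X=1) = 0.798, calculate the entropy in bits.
0.7259 bits

The binary entropy function is:
H(p) = -p log(p) - (1-p) log(1-p)

H(0.798) = -0.798 × log_2(0.798) - 0.202 × log_2(0.202)
H(0.798) = 0.7259 bits

Note: Binary entropy is maximized at p=0.5 (H=1 bit) and minimized at p=0 or p=1 (H=0).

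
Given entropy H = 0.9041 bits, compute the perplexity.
1.8714

Perplexity is 2^H (or exp(H) for natural log).

H = 0.9041 bits
Perplexity = 2^0.9041 = 1.8714

Interpretation: The model's uncertainty is equivalent to choosing uniformly among 1.9 options.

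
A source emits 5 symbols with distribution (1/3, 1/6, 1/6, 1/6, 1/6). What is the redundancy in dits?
0.0212 dits

Redundancy measures how far a source is from maximum entropy:
R = H_max - H(X)

Maximum entropy for 5 symbols: H_max = log_10(5) = 0.6990 dits
Actual entropy: H(X) = 0.6778 dits
Redundancy: R = 0.6990 - 0.6778 = 0.0212 dits

This redundancy represents potential for compression: the source could be compressed by 0.0212 dits per symbol.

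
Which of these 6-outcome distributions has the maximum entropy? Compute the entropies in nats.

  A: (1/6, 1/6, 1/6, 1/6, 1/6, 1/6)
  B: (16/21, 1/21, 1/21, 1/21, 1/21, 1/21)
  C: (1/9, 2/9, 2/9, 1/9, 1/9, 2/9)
A

For a discrete distribution over n outcomes, entropy is maximized by the uniform distribution.

Computing entropies:
H(A) = 1.7918 nats
H(B) = 0.9321 nats
H(C) = 1.7351 nats

The uniform distribution (where all probabilities equal 1/6) achieves the maximum entropy of log_e(6) = 1.7918 nats.

Distribution A has the highest entropy.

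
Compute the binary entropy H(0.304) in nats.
0.6142 nats

The binary entropy function is:
H(p) = -p log(p) - (1-p) log(1-p)

H(0.304) = -0.304 × log_e(0.304) - 0.696 × log_e(0.696)
H(0.304) = 0.6142 nats

Note: Binary entropy is maximized at p=0.5 (H=1 bit) and minimized at p=0 or p=1 (H=0).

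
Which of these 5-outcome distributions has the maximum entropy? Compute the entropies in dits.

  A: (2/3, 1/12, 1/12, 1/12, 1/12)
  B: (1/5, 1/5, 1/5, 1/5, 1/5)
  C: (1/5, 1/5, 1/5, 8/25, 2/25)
B

For a discrete distribution over n outcomes, entropy is maximized by the uniform distribution.

Computing entropies:
H(A) = 0.4771 dits
H(B) = 0.6990 dits
H(C) = 0.6655 dits

The uniform distribution (where all probabilities equal 1/5) achieves the maximum entropy of log_10(5) = 0.6990 dits.

Distribution B has the highest entropy.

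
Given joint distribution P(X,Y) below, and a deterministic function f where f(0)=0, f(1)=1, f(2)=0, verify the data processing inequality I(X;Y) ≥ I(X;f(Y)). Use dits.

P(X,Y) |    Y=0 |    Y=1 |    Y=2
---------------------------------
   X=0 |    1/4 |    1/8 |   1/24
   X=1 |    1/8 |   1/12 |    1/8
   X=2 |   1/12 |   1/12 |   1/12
I(X;Y) = 0.0234, I(X;f(Y)) = 0.0011, inequality holds: 0.0234 ≥ 0.0011

Data Processing Inequality: For any Markov chain X → Y → Z, we have I(X;Y) ≥ I(X;Z).

Here Z = f(Y) is a deterministic function of Y, forming X → Y → Z.

Original I(X;Y) = 0.0234 dits

After applying f:
P(X,Z) where Z=f(Y):
- P(X,Z=0) = P(X,Y=0) + P(X,Y=2)
- P(X,Z=1) = P(X,Y=1)

I(X;Z) = I(X;f(Y)) = 0.0011 dits

Verification: 0.0234 ≥ 0.0011 ✓

Information cannot be created by processing; the function f can only lose information about X.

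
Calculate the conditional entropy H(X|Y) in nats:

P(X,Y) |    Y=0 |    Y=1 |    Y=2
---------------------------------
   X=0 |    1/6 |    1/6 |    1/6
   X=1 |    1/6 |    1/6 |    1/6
0.6931 nats

Using the chain rule: H(X|Y) = H(X,Y) - H(Y)

First, compute H(X,Y) = 1.7918 nats

Marginal P(Y) = (1/3, 1/3, 1/3)
H(Y) = 1.0986 nats

H(X|Y) = H(X,Y) - H(Y) = 1.7918 - 1.0986 = 0.6931 nats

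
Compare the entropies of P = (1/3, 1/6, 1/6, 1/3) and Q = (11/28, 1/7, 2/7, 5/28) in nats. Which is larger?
P

Computing entropies in nats:
H(P) = 1.3297
H(Q) = 1.3106

Distribution P has higher entropy.

Intuition: The distribution closer to uniform (more spread out) has higher entropy.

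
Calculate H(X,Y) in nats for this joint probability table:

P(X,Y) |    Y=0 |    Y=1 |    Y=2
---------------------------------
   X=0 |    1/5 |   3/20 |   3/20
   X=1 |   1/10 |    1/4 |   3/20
1.7524 nats

Joint entropy is H(X,Y) = -Σ_{x,y} p(x,y) log p(x,y).

Summing over all non-zero entries:
H(X,Y) = -[1/5·log_e(1/5) + 3/20·log_e(3/20) + 3/20·log_e(3/20) + 1/10·log_e(1/10) + 1/4·log_e(1/4) + 3/20·log_e(3/20)]
H(X,Y) = 1.7524 nats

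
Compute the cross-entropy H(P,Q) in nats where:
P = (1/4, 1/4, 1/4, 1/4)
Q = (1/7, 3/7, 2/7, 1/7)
1.4980 nats

Cross-entropy: H(P,Q) = -Σ p(x) log q(x)

Alternatively: H(P,Q) = H(P) + D_KL(P||Q)
H(P) = 1.3863 nats
D_KL(P||Q) = 0.1117 nats

H(P,Q) = 1.3863 + 0.1117 = 1.4980 nats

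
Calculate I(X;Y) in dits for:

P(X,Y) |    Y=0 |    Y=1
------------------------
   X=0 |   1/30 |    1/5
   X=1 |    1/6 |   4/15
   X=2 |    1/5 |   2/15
0.0279 dits

Mutual information: I(X;Y) = H(X) + H(Y) - H(X,Y)

Marginals:
P(X) = (7/30, 13/30, 1/3), H(X) = 0.4639 dits
P(Y) = (2/5, 3/5), H(Y) = 0.2923 dits

Joint entropy: H(X,Y) = 0.7283 dits

I(X;Y) = 0.4639 + 0.2923 - 0.7283 = 0.0279 dits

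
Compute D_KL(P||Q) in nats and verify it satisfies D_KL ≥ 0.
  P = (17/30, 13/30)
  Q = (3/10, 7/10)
0.1526 nats

KL divergence satisfies the Gibbs inequality: D_KL(P||Q) ≥ 0 for all distributions P, Q.

D_KL(P||Q) = Σ p(x) log(p(x)/q(x))
Term by term:
  x=0: 17/30 × log_e[(17/30)/(3/10)] = 0.3604
  x=1: 13/30 × log_e[(13/30)/(7/10)] = -0.2078
D_KL(P||Q) = 0.1526 nats

D_KL(P||Q) = 0.1526 ≥ 0 ✓

This non-negativity is a fundamental property: relative entropy cannot be negative because it measures how different Q is from P.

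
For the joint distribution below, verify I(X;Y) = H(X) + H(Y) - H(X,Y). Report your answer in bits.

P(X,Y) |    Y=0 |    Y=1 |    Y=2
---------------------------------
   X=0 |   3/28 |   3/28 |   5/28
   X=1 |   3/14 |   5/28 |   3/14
I(X;Y) = 0.0082 bits

Mutual information has multiple equivalent forms:
- I(X;Y) = H(X) - H(X|Y)
- I(X;Y) = H(Y) - H(Y|X)
- I(X;Y) = H(X) + H(Y) - H(X,Y)

Computing all quantities:
H(X) = 0.9666, H(Y) = 1.5722, H(X,Y) = 2.5306
H(X|Y) = 0.9584, H(Y|X) = 1.5640

Verification:
H(X) - H(X|Y) = 0.9666 - 0.9584 = 0.0082
H(Y) - H(Y|X) = 1.5722 - 1.5640 = 0.0082
H(X) + H(Y) - H(X,Y) = 0.9666 + 1.5722 - 2.5306 = 0.0082

All forms give I(X;Y) = 0.0082 bits. ✓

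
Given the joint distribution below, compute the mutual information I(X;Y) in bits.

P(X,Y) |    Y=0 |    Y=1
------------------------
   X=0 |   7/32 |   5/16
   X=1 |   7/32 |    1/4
0.0022 bits

Mutual information: I(X;Y) = H(X) + H(Y) - H(X,Y)

Marginals:
P(X) = (17/32, 15/32), H(X) = 0.9972 bits
P(Y) = (7/16, 9/16), H(Y) = 0.9887 bits

Joint entropy: H(X,Y) = 1.9837 bits

I(X;Y) = 0.9972 + 0.9887 - 1.9837 = 0.0022 bits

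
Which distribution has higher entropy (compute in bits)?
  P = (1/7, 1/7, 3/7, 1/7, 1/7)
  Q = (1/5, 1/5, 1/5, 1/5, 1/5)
Q

Computing entropies in bits:
H(P) = 2.1281
H(Q) = 2.3219

Distribution Q has higher entropy.

Intuition: The distribution closer to uniform (more spread out) has higher entropy.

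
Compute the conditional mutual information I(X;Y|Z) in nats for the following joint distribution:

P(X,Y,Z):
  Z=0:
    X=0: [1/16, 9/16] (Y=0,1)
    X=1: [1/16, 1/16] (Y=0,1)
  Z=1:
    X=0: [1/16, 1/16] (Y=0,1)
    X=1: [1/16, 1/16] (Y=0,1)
0.0481 nats

Conditional mutual information: I(X;Y|Z) = H(X|Z) + H(Y|Z) - H(X,Y|Z)

H(Z) = 0.5623
H(X,Z) = 1.0735 → H(X|Z) = 0.5112
H(Y,Z) = 1.0735 → H(Y|Z) = 0.5112
H(X,Y,Z) = 1.5366 → H(X,Y|Z) = 0.9743

I(X;Y|Z) = 0.5112 + 0.5112 - 0.9743 = 0.0481 nats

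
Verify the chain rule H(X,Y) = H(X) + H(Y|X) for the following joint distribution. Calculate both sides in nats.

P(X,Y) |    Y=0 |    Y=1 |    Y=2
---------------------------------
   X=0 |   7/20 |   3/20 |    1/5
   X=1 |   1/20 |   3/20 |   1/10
H(X,Y) = 1.6385, H(X) = 0.6109, H(Y|X) = 1.0276 (all in nats)

Chain rule: H(X,Y) = H(X) + H(Y|X)

Left side — joint entropy directly:
H(X,Y) = -Σ p(x,y) log p(x,y) = 1.6385 nats

Right side — compute H(Y|X) from the conditional distributions:
P(X) = (7/10, 3/10), so H(X) = 0.6109 nats
H(Y|X) = Σ_x P(X=x) · H(Y|X=x):
  P(Y|X=0) = (1/2, 3/14, 2/7), H(Y|X=0) = 1.0346, weight P(X=0) = 7/10
  P(Y|X=1) = (1/6, 1/2, 1/3), H(Y|X=1) = 1.0114, weight P(X=1) = 3/10
H(Y|X) = 1.0276 nats

H(X) + H(Y|X) = 0.6109 + 1.0276 = 1.6385 nats

Both sides equal 1.6385 nats. ✓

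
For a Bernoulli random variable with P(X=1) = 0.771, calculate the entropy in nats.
0.5381 nats

The binary entropy function is:
H(p) = -p log(p) - (1-p) log(1-p)

H(0.771) = -0.771 × log_e(0.771) - 0.229 × log_e(0.229)
H(0.771) = 0.5381 nats

Note: Binary entropy is maximized at p=0.5 (H=1 bit) and minimized at p=0 or p=1 (H=0).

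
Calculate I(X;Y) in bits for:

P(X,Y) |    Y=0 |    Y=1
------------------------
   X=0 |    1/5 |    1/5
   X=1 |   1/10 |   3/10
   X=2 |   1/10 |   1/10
0.0464 bits

Mutual information: I(X;Y) = H(X) + H(Y) - H(X,Y)

Marginals:
P(X) = (2/5, 2/5, 1/5), H(X) = 1.5219 bits
P(Y) = (2/5, 3/5), H(Y) = 0.9710 bits

Joint entropy: H(X,Y) = 2.4464 bits

I(X;Y) = 1.5219 + 0.9710 - 2.4464 = 0.0464 bits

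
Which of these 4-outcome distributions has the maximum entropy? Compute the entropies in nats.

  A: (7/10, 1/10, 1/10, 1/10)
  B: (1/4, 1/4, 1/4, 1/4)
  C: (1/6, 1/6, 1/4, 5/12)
B

For a discrete distribution over n outcomes, entropy is maximized by the uniform distribution.

Computing entropies:
H(A) = 0.9404 nats
H(B) = 1.3863 nats
H(C) = 1.3086 nats

The uniform distribution (where all probabilities equal 1/4) achieves the maximum entropy of log_e(4) = 1.3863 nats.

Distribution B has the highest entropy.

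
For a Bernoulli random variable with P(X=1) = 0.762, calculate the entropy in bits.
0.7917 bits

The binary entropy function is:
H(p) = -p log(p) - (1-p) log(1-p)

H(0.762) = -0.762 × log_2(0.762) - 0.238 × log_2(0.238)
H(0.762) = 0.7917 bits

Note: Binary entropy is maximized at p=0.5 (H=1 bit) and minimized at p=0 or p=1 (H=0).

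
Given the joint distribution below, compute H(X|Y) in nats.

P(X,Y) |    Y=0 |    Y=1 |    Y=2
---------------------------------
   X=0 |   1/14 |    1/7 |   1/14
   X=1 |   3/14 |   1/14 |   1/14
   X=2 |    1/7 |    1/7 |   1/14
1.0456 nats

Using the chain rule: H(X|Y) = H(X,Y) - H(Y)

First, compute H(X,Y) = 2.1066 nats

Marginal P(Y) = (3/7, 5/14, 3/14)
H(Y) = 1.0609 nats

H(X|Y) = H(X,Y) - H(Y) = 2.1066 - 1.0609 = 1.0456 nats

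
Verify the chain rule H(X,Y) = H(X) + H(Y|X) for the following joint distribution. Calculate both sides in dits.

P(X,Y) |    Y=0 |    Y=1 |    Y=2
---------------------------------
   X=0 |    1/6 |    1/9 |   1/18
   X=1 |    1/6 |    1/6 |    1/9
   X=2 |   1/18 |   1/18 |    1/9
H(X,Y) = 0.9164, H(X) = 0.4607, H(Y|X) = 0.4556 (all in dits)

Chain rule: H(X,Y) = H(X) + H(Y|X)

Left side — joint entropy directly:
H(X,Y) = -Σ p(x,y) log p(x,y) = 0.9164 dits

Right side — compute H(Y|X) from the conditional distributions:
P(X) = (1/3, 4/9, 2/9), so H(X) = 0.4607 dits
H(Y|X) = Σ_x P(X=x) · H(Y|X=x):
  P(Y|X=0) = (1/2, 1/3, 1/6), H(Y|X=0) = 0.4392, weight P(X=0) = 1/3
  P(Y|X=1) = (3/8, 3/8, 1/4), H(Y|X=1) = 0.4700, weight P(X=1) = 4/9
  P(Y|X=2) = (1/4, 1/4, 1/2), H(Y|X=2) = 0.4515, weight P(X=2) = 2/9
H(Y|X) = 0.4556 dits

H(X) + H(Y|X) = 0.4607 + 0.4556 = 0.9164 dits

Both sides equal 0.9164 dits. ✓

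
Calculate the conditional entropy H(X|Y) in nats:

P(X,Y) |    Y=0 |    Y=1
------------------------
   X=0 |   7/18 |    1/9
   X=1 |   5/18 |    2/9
0.6650 nats

Using the chain rule: H(X|Y) = H(X,Y) - H(Y)

First, compute H(X,Y) = 1.3015 nats

Marginal P(Y) = (2/3, 1/3)
H(Y) = 0.6365 nats

H(X|Y) = H(X,Y) - H(Y) = 1.3015 - 0.6365 = 0.6650 nats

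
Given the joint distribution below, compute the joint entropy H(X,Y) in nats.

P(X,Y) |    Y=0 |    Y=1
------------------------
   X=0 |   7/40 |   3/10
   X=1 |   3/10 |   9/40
1.3630 nats

Joint entropy is H(X,Y) = -Σ_{x,y} p(x,y) log p(x,y).

Summing over all non-zero entries:
H(X,Y) = -[7/40·log_e(7/40) + 3/10·log_e(3/10) + 3/10·log_e(3/10) + 9/40·log_e(9/40)]
H(X,Y) = 1.3630 nats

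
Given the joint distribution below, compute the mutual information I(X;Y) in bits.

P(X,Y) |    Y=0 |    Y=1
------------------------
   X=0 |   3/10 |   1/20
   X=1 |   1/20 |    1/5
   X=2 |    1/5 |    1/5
0.2052 bits

Mutual information: I(X;Y) = H(X) + H(Y) - H(X,Y)

Marginals:
P(X) = (7/20, 1/4, 2/5), H(X) = 1.5589 bits
P(Y) = (11/20, 9/20), H(Y) = 0.9928 bits

Joint entropy: H(X,Y) = 2.3464 bits

I(X;Y) = 1.5589 + 0.9928 - 2.3464 = 0.2052 bits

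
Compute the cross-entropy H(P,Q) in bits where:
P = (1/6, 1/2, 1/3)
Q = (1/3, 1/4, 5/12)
1.6852 bits

Cross-entropy: H(P,Q) = -Σ p(x) log q(x)

Alternatively: H(P,Q) = H(P) + D_KL(P||Q)
H(P) = 1.4591 bits
D_KL(P||Q) = 0.2260 bits

H(P,Q) = 1.4591 + 0.2260 = 1.6852 bits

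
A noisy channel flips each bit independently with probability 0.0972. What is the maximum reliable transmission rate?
0.5399 bits

For a binary symmetric channel (BSC) with error probability p:
Capacity C = 1 - H(p) bits per symbol

where H(p) = -p log₂(p) - (1-p) log₂(1-p) is the binary entropy function.

H(0.0972) = 0.4601 bits
C = 1 - 0.4601 = 0.5399 bits per symbol

This means we can reliably transmit up to 0.5399 bits of information per channel use.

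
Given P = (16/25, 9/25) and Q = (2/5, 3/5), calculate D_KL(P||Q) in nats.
0.1169 nats

KL divergence: D_KL(P||Q) = Σ p(x) log(p(x)/q(x))

Computing term by term:
  x=0: 16/25 × log_e[(16/25)/(2/5)] = 16/25 × 0.4700 = 0.3008
  x=1: 9/25 × log_e[(9/25)/(3/5)] = 9/25 × -0.5108 = -0.1839

D_KL(P||Q) = 0.1169 nats

Note: KL divergence is always non-negative and equals 0 iff P = Q.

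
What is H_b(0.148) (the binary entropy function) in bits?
0.6048 bits

The binary entropy function is:
H(p) = -p log(p) - (1-p) log(1-p)

H(0.148) = -0.148 × log_2(0.148) - 0.852 × log_2(0.852)
H(0.148) = 0.6048 bits

Note: Binary entropy is maximized at p=0.5 (H=1 bit) and minimized at p=0 or p=1 (H=0).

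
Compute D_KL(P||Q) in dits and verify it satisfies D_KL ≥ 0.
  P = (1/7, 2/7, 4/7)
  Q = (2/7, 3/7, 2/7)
0.0787 dits

KL divergence satisfies the Gibbs inequality: D_KL(P||Q) ≥ 0 for all distributions P, Q.

D_KL(P||Q) = Σ p(x) log(p(x)/q(x))
Term by term:
  x=0: 1/7 × log_10[(1/7)/(2/7)] = -0.0430
  x=1: 2/7 × log_10[(2/7)/(3/7)] = -0.0503
  x=2: 4/7 × log_10[(4/7)/(2/7)] = 0.1720
D_KL(P||Q) = 0.0787 dits

D_KL(P||Q) = 0.0787 ≥ 0 ✓

This non-negativity is a fundamental property: relative entropy cannot be negative because it measures how different Q is from P.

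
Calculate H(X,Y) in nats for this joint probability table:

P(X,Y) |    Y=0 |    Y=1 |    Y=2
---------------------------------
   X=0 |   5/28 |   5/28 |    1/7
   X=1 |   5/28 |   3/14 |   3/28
1.7703 nats

Joint entropy is H(X,Y) = -Σ_{x,y} p(x,y) log p(x,y).

Summing over all non-zero entries:
H(X,Y) = -[5/28·log_e(5/28) + 5/28·log_e(5/28) + 1/7·log_e(1/7) + 5/28·log_e(5/28) + 3/14·log_e(3/14) + 3/28·log_e(3/28)]
H(X,Y) = 1.7703 nats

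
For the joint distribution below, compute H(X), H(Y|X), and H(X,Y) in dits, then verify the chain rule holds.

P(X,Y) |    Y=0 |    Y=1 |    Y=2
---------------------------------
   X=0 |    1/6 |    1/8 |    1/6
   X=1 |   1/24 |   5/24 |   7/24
H(X,Y) = 0.7278, H(X) = 0.2995, H(Y|X) = 0.4283 (all in dits)

Chain rule: H(X,Y) = H(X) + H(Y|X)

Left side — joint entropy directly:
H(X,Y) = -Σ p(x,y) log p(x,y) = 0.7278 dits

Right side — compute H(Y|X) from the conditional distributions:
P(X) = (11/24, 13/24), so H(X) = 0.2995 dits
H(Y|X) = Σ_x P(X=x) · H(Y|X=x):
  P(Y|X=0) = (4/11, 3/11, 4/11), H(Y|X=0) = 0.4734, weight P(X=0) = 11/24
  P(Y|X=1) = (1/13, 5/13, 7/13), H(Y|X=1) = 0.3901, weight P(X=1) = 13/24
H(Y|X) = 0.4283 dits

H(X) + H(Y|X) = 0.2995 + 0.4283 = 0.7278 dits

Both sides equal 0.7278 dits. ✓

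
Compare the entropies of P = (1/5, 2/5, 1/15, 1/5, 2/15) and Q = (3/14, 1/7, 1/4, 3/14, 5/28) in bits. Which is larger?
Q

Computing entropies in bits:
H(P) = 2.1056
H(Q) = 2.2973

Distribution Q has higher entropy.

Intuition: The distribution closer to uniform (more spread out) has higher entropy.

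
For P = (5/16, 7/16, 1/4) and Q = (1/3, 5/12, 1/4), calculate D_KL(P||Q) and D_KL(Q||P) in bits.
D_KL(P||Q) = 0.0017, D_KL(Q||P) = 0.0017

KL divergence is not symmetric: D_KL(P||Q) ≠ D_KL(Q||P) in general.

D_KL(P||Q) = 0.0017 bits
D_KL(Q||P) = 0.0017 bits

In this case they happen to be equal (to 4 decimal places).

This asymmetry is why KL divergence is not a true distance metric.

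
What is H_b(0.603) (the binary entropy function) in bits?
0.9692 bits

The binary entropy function is:
H(p) = -p log(p) - (1-p) log(1-p)

H(0.603) = -0.603 × log_2(0.603) - 0.397 × log_2(0.397)
H(0.603) = 0.9692 bits

Note: Binary entropy is maximized at p=0.5 (H=1 bit) and minimized at p=0 or p=1 (H=0).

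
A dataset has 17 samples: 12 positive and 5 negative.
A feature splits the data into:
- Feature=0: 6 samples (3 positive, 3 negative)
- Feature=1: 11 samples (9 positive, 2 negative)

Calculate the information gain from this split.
0.0784 bits

Information Gain = H(Y) - H(Y|Feature)

Before split:
P(positive) = 12/17 = 0.7059
H(Y) = 0.8740 bits

After split:
Feature=0: H = 1.0000 bits (weight = 6/17)
Feature=1: H = 0.6840 bits (weight = 11/17)
H(Y|Feature) = (6/17)×1.0000 + (11/17)×0.6840 = 0.7956 bits

Information Gain = 0.8740 - 0.7956 = 0.0784 bits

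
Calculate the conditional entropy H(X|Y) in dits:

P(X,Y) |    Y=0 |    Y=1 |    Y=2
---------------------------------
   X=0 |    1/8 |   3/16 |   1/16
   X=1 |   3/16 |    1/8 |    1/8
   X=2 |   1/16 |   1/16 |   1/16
0.4423 dits

Using the chain rule: H(X|Y) = H(X,Y) - H(Y)

First, compute H(X,Y) = 0.9123 dits

Marginal P(Y) = (3/8, 3/8, 1/4)
H(Y) = 0.4700 dits

H(X|Y) = H(X,Y) - H(Y) = 0.9123 - 0.4700 = 0.4423 dits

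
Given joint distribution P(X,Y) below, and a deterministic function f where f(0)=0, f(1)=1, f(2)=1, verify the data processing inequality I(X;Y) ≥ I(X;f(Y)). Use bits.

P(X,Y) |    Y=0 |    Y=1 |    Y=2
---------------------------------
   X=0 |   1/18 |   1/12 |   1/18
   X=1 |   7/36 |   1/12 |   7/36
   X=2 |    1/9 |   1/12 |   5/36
I(X;Y) = 0.0333, I(X;f(Y)) = 0.0081, inequality holds: 0.0333 ≥ 0.0081

Data Processing Inequality: For any Markov chain X → Y → Z, we have I(X;Y) ≥ I(X;Z).

Here Z = f(Y) is a deterministic function of Y, forming X → Y → Z.

Original I(X;Y) = 0.0333 bits

After applying f:
P(X,Z) where Z=f(Y):
- P(X,Z=0) = P(X,Y=0)
- P(X,Z=1) = P(X,Y=1) + P(X,Y=2)

I(X;Z) = I(X;f(Y)) = 0.0081 bits

Verification: 0.0333 ≥ 0.0081 ✓

Information cannot be created by processing; the function f can only lose information about X.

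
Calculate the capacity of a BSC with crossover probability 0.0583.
0.6793 bits

For a binary symmetric channel (BSC) with error probability p:
Capacity C = 1 - H(p) bits per symbol

where H(p) = -p log₂(p) - (1-p) log₂(1-p) is the binary entropy function.

H(0.0583) = 0.3207 bits
C = 1 - 0.3207 = 0.6793 bits per symbol

This means we can reliably transmit up to 0.6793 bits of information per channel use.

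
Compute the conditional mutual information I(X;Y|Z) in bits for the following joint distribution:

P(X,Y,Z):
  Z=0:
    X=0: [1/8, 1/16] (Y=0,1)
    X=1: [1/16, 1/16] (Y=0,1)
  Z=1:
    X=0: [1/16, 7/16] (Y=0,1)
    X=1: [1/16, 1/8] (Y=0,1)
0.0326 bits

Conditional mutual information: I(X;Y|Z) = H(X|Z) + H(Y|Z) - H(X,Y|Z)

H(Z) = 0.8960
H(X,Z) = 1.7806 → H(X|Z) = 0.8846
H(Y,Z) = 1.6697 → H(Y|Z) = 0.7737
H(X,Y,Z) = 2.5218 → H(X,Y|Z) = 1.6257

I(X;Y|Z) = 0.8846 + 0.7737 - 1.6257 = 0.0326 bits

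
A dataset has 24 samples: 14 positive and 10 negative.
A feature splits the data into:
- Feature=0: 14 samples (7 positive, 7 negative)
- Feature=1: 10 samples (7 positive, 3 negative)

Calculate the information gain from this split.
0.0293 bits

Information Gain = H(Y) - H(Y|Feature)

Before split:
P(positive) = 14/24 = 0.5833
H(Y) = 0.9799 bits

After split:
Feature=0: H = 1.0000 bits (weight = 14/24)
Feature=1: H = 0.8813 bits (weight = 10/24)
H(Y|Feature) = (14/24)×1.0000 + (10/24)×0.8813 = 0.9505 bits

Information Gain = 0.9799 - 0.9505 = 0.0293 bits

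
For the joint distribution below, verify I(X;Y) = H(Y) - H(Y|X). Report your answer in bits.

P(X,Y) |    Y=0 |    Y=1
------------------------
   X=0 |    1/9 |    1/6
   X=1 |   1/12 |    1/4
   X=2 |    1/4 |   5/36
I(X;Y) = 0.0853 bits

Mutual information has multiple equivalent forms:
- I(X;Y) = H(X) - H(X|Y)
- I(X;Y) = H(Y) - H(Y|X)
- I(X;Y) = H(X) + H(Y) - H(X,Y)

Computing all quantities:
H(X) = 1.5715, H(Y) = 0.9911, H(X,Y) = 2.4773
H(X|Y) = 1.4863, H(Y|X) = 0.9058

Verification:
H(X) - H(X|Y) = 1.5715 - 1.4863 = 0.0853
H(Y) - H(Y|X) = 0.9911 - 0.9058 = 0.0853
H(X) + H(Y) - H(X,Y) = 1.5715 + 0.9911 - 2.4773 = 0.0853

All forms give I(X;Y) = 0.0853 bits. ✓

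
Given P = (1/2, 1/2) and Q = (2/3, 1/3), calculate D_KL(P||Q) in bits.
0.0850 bits

KL divergence: D_KL(P||Q) = Σ p(x) log(p(x)/q(x))

Computing term by term:
  x=0: 1/2 × log_2[(1/2)/(2/3)] = 1/2 × -0.4150 = -0.2075
  x=1: 1/2 × log_2[(1/2)/(1/3)] = 1/2 × 0.5850 = 0.2925

D_KL(P||Q) = 0.0850 bits

Note: KL divergence is always non-negative and equals 0 iff P = Q.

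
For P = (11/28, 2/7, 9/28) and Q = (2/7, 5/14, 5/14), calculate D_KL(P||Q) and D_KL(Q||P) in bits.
D_KL(P||Q) = 0.0397, D_KL(Q||P) = 0.0380

KL divergence is not symmetric: D_KL(P||Q) ≠ D_KL(Q||P) in general.

D_KL(P||Q) = 0.0397 bits
D_KL(Q||P) = 0.0380 bits

No, they are not equal!

This asymmetry is why KL divergence is not a true distance metric.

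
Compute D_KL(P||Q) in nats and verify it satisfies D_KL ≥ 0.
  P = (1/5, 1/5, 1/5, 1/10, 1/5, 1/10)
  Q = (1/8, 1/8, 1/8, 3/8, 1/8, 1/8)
0.2215 nats

KL divergence satisfies the Gibbs inequality: D_KL(P||Q) ≥ 0 for all distributions P, Q.

D_KL(P||Q) = Σ p(x) log(p(x)/q(x))
Term by term:
  x=0: 1/5 × log_e[(1/5)/(1/8)] = 0.0940
  x=1: 1/5 × log_e[(1/5)/(1/8)] = 0.0940
  x=2: 1/5 × log_e[(1/5)/(1/8)] = 0.0940
  x=3: 1/10 × log_e[(1/10)/(3/8)] = -0.1322
  x=4: 1/5 × log_e[(1/5)/(1/8)] = 0.0940
  x=5: 1/10 × log_e[(1/10)/(1/8)] = -0.0223
D_KL(P||Q) = 0.2215 nats

D_KL(P||Q) = 0.2215 ≥ 0 ✓

This non-negativity is a fundamental property: relative entropy cannot be negative because it measures how different Q is from P.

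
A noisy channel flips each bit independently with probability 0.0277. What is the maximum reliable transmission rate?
0.8173 bits

For a binary symmetric channel (BSC) with error probability p:
Capacity C = 1 - H(p) bits per symbol

where H(p) = -p log₂(p) - (1-p) log₂(1-p) is the binary entropy function.

H(0.0277) = 0.1827 bits
C = 1 - 0.1827 = 0.8173 bits per symbol

This means we can reliably transmit up to 0.8173 bits of information per channel use.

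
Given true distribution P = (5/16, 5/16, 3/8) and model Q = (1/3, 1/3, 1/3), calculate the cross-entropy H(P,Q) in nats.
1.0986 nats

Cross-entropy: H(P,Q) = -Σ p(x) log q(x)

Alternatively: H(P,Q) = H(P) + D_KL(P||Q)
H(P) = 1.0948 nats
D_KL(P||Q) = 0.0038 nats

H(P,Q) = 1.0948 + 0.0038 = 1.0986 nats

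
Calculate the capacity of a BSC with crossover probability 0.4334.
0.0128 bits

For a binary symmetric channel (BSC) with error probability p:
Capacity C = 1 - H(p) bits per symbol

where H(p) = -p log₂(p) - (1-p) log₂(1-p) is the binary entropy function.

H(0.4334) = 0.9872 bits
C = 1 - 0.9872 = 0.0128 bits per symbol

This means we can reliably transmit up to 0.0128 bits of information per channel use.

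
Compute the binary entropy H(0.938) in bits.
0.3353 bits

The binary entropy function is:
H(p) = -p log(p) - (1-p) log(1-p)

H(0.938) = -0.938 × log_2(0.938) - 0.062 × log_2(0.062)
H(0.938) = 0.3353 bits

Note: Binary entropy is maximized at p=0.5 (H=1 bit) and minimized at p=0 or p=1 (H=0).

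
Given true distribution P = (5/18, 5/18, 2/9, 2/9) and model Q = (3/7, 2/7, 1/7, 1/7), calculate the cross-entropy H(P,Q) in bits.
2.0893 bits

Cross-entropy: H(P,Q) = -Σ p(x) log q(x)

Alternatively: H(P,Q) = H(P) + D_KL(P||Q)
H(P) = 1.9911 bits
D_KL(P||Q) = 0.0982 bits

H(P,Q) = 1.9911 + 0.0982 = 2.0893 bits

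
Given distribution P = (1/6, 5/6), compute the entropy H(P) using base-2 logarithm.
0.6500 bits

Shannon entropy is H(X) = -Σ p(x) log p(x).

For P = (1/6, 5/6):
H = -1/6 × log_2(1/6) -5/6 × log_2(5/6)
H = 0.6500 bits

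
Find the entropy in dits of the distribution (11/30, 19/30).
0.2854 dits

Shannon entropy is H(X) = -Σ p(x) log p(x).

For P = (11/30, 19/30):
H = -11/30 × log_10(11/30) -19/30 × log_10(19/30)
H = 0.2854 dits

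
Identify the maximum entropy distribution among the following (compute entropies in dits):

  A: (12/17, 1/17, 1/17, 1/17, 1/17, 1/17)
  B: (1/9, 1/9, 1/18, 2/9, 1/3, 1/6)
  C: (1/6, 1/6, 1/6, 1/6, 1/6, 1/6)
C

For a discrete distribution over n outcomes, entropy is maximized by the uniform distribution.

Computing entropies:
H(A) = 0.4687 dits
H(B) = 0.7157 dits
H(C) = 0.7782 dits

The uniform distribution (where all probabilities equal 1/6) achieves the maximum entropy of log_10(6) = 0.7782 dits.

Distribution C has the highest entropy.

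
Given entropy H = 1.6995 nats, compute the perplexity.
5.4712

Perplexity is e^H (or exp(H) for natural log).

H = 1.6995 nats
Perplexity = e^1.6995 = 5.4712

Interpretation: The model's uncertainty is equivalent to choosing uniformly among 5.5 options.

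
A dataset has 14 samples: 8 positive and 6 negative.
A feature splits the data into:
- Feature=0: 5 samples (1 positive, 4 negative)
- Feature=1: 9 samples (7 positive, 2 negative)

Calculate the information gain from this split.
0.2361 bits

Information Gain = H(Y) - H(Y|Feature)

Before split:
P(positive) = 8/14 = 0.5714
H(Y) = 0.9852 bits

After split:
Feature=0: H = 0.7219 bits (weight = 5/14)
Feature=1: H = 0.7642 bits (weight = 9/14)
H(Y|Feature) = (5/14)×0.7219 + (9/14)×0.7642 = 0.7491 bits

Information Gain = 0.9852 - 0.7491 = 0.2361 bits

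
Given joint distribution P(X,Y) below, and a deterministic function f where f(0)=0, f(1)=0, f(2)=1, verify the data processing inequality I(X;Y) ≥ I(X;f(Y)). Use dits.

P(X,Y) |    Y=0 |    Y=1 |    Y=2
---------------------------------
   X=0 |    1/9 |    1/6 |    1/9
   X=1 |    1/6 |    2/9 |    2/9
I(X;Y) = 0.0015, I(X;f(Y)) = 0.0014, inequality holds: 0.0015 ≥ 0.0014

Data Processing Inequality: For any Markov chain X → Y → Z, we have I(X;Y) ≥ I(X;Z).

Here Z = f(Y) is a deterministic function of Y, forming X → Y → Z.

Original I(X;Y) = 0.0015 dits

After applying f:
P(X,Z) where Z=f(Y):
- P(X,Z=0) = P(X,Y=0) + P(X,Y=1)
- P(X,Z=1) = P(X,Y=2)

I(X;Z) = I(X;f(Y)) = 0.0014 dits

Verification: 0.0015 ≥ 0.0014 ✓

Information cannot be created by processing; the function f can only lose information about X.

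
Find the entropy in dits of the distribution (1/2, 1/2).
0.3010 dits

Shannon entropy is H(X) = -Σ p(x) log p(x).

For P = (1/2, 1/2):
H = -1/2 × log_10(1/2) -1/2 × log_10(1/2)
H = 0.3010 dits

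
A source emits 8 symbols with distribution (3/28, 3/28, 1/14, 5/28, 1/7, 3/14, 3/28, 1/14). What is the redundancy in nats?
0.0688 nats

Redundancy measures how far a source is from maximum entropy:
R = H_max - H(X)

Maximum entropy for 8 symbols: H_max = log_e(8) = 2.0794 nats
Actual entropy: H(X) = 2.0107 nats
Redundancy: R = 2.0794 - 2.0107 = 0.0688 nats

This redundancy represents potential for compression: the source could be compressed by 0.0688 nats per symbol.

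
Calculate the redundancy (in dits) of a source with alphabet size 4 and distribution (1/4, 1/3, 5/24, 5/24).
0.0087 dits

Redundancy measures how far a source is from maximum entropy:
R = H_max - H(X)

Maximum entropy for 4 symbols: H_max = log_10(4) = 0.6021 dits
Actual entropy: H(X) = 0.5934 dits
Redundancy: R = 0.6021 - 0.5934 = 0.0087 dits

This redundancy represents potential for compression: the source could be compressed by 0.0087 dits per symbol.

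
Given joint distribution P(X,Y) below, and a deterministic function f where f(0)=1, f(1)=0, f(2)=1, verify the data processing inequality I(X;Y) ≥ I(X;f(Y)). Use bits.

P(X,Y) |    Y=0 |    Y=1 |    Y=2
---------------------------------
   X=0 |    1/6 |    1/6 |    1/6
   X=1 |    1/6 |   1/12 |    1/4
I(X;Y) = 0.0325, I(X;f(Y)) = 0.0271, inequality holds: 0.0325 ≥ 0.0271

Data Processing Inequality: For any Markov chain X → Y → Z, we have I(X;Y) ≥ I(X;Z).

Here Z = f(Y) is a deterministic function of Y, forming X → Y → Z.

Original I(X;Y) = 0.0325 bits

After applying f:
P(X,Z) where Z=f(Y):
- P(X,Z=0) = P(X,Y=1)
- P(X,Z=1) = P(X,Y=0) + P(X,Y=2)

I(X;Z) = I(X;f(Y)) = 0.0271 bits

Verification: 0.0325 ≥ 0.0271 ✓

Information cannot be created by processing; the function f can only lose information about X.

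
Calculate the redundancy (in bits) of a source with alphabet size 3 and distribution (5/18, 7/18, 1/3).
0.0134 bits

Redundancy measures how far a source is from maximum entropy:
R = H_max - H(X)

Maximum entropy for 3 symbols: H_max = log_2(3) = 1.5850 bits
Actual entropy: H(X) = 1.5715 bits
Redundancy: R = 1.5850 - 1.5715 = 0.0134 bits

This redundancy represents potential for compression: the source could be compressed by 0.0134 bits per symbol.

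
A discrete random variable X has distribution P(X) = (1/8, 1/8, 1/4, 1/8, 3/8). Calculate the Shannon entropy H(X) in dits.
0.6489 dits

Shannon entropy is H(X) = -Σ p(x) log p(x).

For P = (1/8, 1/8, 1/4, 1/8, 3/8):
H = -1/8 × log_10(1/8) -1/8 × log_10(1/8) -1/4 × log_10(1/4) -1/8 × log_10(1/8) -3/8 × log_10(3/8)
H = 0.6489 dits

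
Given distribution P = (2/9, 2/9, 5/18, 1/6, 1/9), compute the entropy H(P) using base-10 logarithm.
0.6806 dits

Shannon entropy is H(X) = -Σ p(x) log p(x).

For P = (2/9, 2/9, 5/18, 1/6, 1/9):
H = -2/9 × log_10(2/9) -2/9 × log_10(2/9) -5/18 × log_10(5/18) -1/6 × log_10(1/6) -1/9 × log_10(1/9)
H = 0.6806 dits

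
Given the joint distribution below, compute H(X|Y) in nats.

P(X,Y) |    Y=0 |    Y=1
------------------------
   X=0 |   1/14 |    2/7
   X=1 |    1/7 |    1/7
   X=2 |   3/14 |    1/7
1.0276 nats

Using the chain rule: H(X|Y) = H(X,Y) - H(Y)

First, compute H(X,Y) = 1.7105 nats

Marginal P(Y) = (3/7, 4/7)
H(Y) = 0.6829 nats

H(X|Y) = H(X,Y) - H(Y) = 1.7105 - 0.6829 = 1.0276 nats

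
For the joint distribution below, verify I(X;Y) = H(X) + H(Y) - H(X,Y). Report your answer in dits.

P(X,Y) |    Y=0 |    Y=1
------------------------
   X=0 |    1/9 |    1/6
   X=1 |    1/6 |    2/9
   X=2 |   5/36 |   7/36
I(X;Y) = 0.0001 dits

Mutual information has multiple equivalent forms:
- I(X;Y) = H(X) - H(X|Y)
- I(X;Y) = H(Y) - H(Y|X)
- I(X;Y) = H(X) + H(Y) - H(X,Y)

Computing all quantities:
H(X) = 0.4731, H(Y) = 0.2950, H(X,Y) = 0.7679
H(X|Y) = 0.4730, H(Y|X) = 0.2949

Verification:
H(X) - H(X|Y) = 0.4731 - 0.4730 = 0.0001
H(Y) - H(Y|X) = 0.2950 - 0.2949 = 0.0001
H(X) + H(Y) - H(X,Y) = 0.4731 + 0.2950 - 0.7679 = 0.0001

All forms give I(X;Y) = 0.0001 dits. ✓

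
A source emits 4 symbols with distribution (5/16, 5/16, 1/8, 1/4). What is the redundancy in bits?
0.0762 bits

Redundancy measures how far a source is from maximum entropy:
R = H_max - H(X)

Maximum entropy for 4 symbols: H_max = log_2(4) = 2.0000 bits
Actual entropy: H(X) = 1.9238 bits
Redundancy: R = 2.0000 - 1.9238 = 0.0762 bits

This redundancy represents potential for compression: the source could be compressed by 0.0762 bits per symbol.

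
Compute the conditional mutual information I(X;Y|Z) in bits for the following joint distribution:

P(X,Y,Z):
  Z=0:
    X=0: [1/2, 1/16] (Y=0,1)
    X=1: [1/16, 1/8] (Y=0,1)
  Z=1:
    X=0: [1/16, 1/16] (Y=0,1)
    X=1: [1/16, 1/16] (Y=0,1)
0.1532 bits

Conditional mutual information: I(X;Y|Z) = H(X|Z) + H(Y|Z) - H(X,Y|Z)

H(Z) = 0.8113
H(X,Z) = 1.6697 → H(X|Z) = 0.8585
H(Y,Z) = 1.6697 → H(Y|Z) = 0.8585
H(X,Y,Z) = 2.3750 → H(X,Y|Z) = 1.5637

I(X;Y|Z) = 0.8585 + 0.8585 - 1.5637 = 0.1532 bits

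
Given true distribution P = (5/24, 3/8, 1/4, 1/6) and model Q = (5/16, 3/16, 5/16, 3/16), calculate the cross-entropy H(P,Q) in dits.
0.6253 dits

Cross-entropy: H(P,Q) = -Σ p(x) log q(x)

Alternatively: H(P,Q) = H(P) + D_KL(P||Q)
H(P) = 0.5819 dits
D_KL(P||Q) = 0.0434 dits

H(P,Q) = 0.5819 + 0.0434 = 0.6253 dits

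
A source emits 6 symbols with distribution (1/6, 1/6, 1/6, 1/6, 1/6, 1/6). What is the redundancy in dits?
0.0000 dits

Redundancy measures how far a source is from maximum entropy:
R = H_max - H(X)

Maximum entropy for 6 symbols: H_max = log_10(6) = 0.7782 dits
Actual entropy: H(X) = 0.7782 dits
Redundancy: R = 0.7782 - 0.7782 = 0.0000 dits

This redundancy represents potential for compression: the source could be compressed by 0.0000 dits per symbol.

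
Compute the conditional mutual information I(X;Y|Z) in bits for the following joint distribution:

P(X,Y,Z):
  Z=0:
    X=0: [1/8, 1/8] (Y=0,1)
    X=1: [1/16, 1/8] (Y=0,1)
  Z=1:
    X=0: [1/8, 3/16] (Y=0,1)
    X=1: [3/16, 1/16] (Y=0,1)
0.0601 bits

Conditional mutual information: I(X;Y|Z) = H(X|Z) + H(Y|Z) - H(X,Y|Z)

H(Z) = 0.9887
H(X,Z) = 1.9772 → H(X|Z) = 0.9885
H(Y,Z) = 1.9772 → H(Y|Z) = 0.9885
H(X,Y,Z) = 2.9056 → H(X,Y|Z) = 1.9169

I(X;Y|Z) = 0.9885 + 0.9885 - 1.9169 = 0.0601 bits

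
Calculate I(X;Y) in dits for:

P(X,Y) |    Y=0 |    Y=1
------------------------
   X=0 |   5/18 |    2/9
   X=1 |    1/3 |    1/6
0.0028 dits

Mutual information: I(X;Y) = H(X) + H(Y) - H(X,Y)

Marginals:
P(X) = (1/2, 1/2), H(X) = 0.3010 dits
P(Y) = (11/18, 7/18), H(Y) = 0.2902 dits

Joint entropy: H(X,Y) = 0.5884 dits

I(X;Y) = 0.3010 + 0.2902 - 0.5884 = 0.0028 dits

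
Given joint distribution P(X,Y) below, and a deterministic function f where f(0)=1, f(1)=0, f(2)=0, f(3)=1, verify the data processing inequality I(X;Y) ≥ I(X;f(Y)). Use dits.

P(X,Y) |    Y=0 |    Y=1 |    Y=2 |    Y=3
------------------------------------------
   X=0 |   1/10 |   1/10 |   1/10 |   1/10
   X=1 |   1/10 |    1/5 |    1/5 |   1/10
I(X;Y) = 0.0060, I(X;f(Y)) = 0.0060, inequality holds: 0.0060 ≥ 0.0060

Data Processing Inequality: For any Markov chain X → Y → Z, we have I(X;Y) ≥ I(X;Z).

Here Z = f(Y) is a deterministic function of Y, forming X → Y → Z.

Original I(X;Y) = 0.0060 dits

After applying f:
P(X,Z) where Z=f(Y):
- P(X,Z=0) = P(X,Y=1) + P(X,Y=2)
- P(X,Z=1) = P(X,Y=0) + P(X,Y=3)

I(X;Z) = I(X;f(Y)) = 0.0060 dits

Verification: 0.0060 ≥ 0.0060 ✓

Information cannot be created by processing; the function f can only lose information about X.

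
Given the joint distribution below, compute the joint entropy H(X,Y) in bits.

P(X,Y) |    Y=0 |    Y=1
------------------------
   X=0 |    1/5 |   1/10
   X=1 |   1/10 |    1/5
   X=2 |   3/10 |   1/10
2.4464 bits

Joint entropy is H(X,Y) = -Σ_{x,y} p(x,y) log p(x,y).

Summing over all non-zero entries:
H(X,Y) = -[1/5·log_2(1/5) + 1/10·log_2(1/10) + 1/10·log_2(1/10) + 1/5·log_2(1/5) + 3/10·log_2(3/10) + 1/10·log_2(1/10)]
H(X,Y) = 2.4464 bits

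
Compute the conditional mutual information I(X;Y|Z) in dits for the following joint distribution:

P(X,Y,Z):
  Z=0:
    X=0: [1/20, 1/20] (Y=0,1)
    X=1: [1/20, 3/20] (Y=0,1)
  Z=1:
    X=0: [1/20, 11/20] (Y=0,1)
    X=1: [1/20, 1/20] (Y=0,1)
0.0238 dits

Conditional mutual information: I(X;Y|Z) = H(X|Z) + H(Y|Z) - H(X,Y|Z)

H(Z) = 0.2653
H(X,Z) = 0.4729 → H(X|Z) = 0.2076
H(Y,Z) = 0.4729 → H(Y|Z) = 0.2076
H(X,Y,Z) = 0.6567 → H(X,Y|Z) = 0.3914

I(X;Y|Z) = 0.2076 + 0.2076 - 0.3914 = 0.0238 dits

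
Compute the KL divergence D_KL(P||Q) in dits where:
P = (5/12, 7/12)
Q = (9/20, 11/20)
0.0010 dits

KL divergence: D_KL(P||Q) = Σ p(x) log(p(x)/q(x))

Computing term by term:
  x=0: 5/12 × log_10[(5/12)/(9/20)] = 5/12 × -0.0334 = -0.0139
  x=1: 7/12 × log_10[(7/12)/(11/20)] = 7/12 × 0.0256 = 0.0149

D_KL(P||Q) = 0.0010 dits

Note: KL divergence is always non-negative and equals 0 iff P = Q.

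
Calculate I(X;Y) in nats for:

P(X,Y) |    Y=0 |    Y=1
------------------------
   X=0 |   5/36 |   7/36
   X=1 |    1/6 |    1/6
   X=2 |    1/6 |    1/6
0.0031 nats

Mutual information: I(X;Y) = H(X) + H(Y) - H(X,Y)

Marginals:
P(X) = (1/3, 1/3, 1/3), H(X) = 1.0986 nats
P(Y) = (17/36, 19/36), H(Y) = 0.6916 nats

Joint entropy: H(X,Y) = 1.7871 nats

I(X;Y) = 1.0986 + 0.6916 - 1.7871 = 0.0031 nats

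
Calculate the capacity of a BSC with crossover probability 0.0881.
0.5699 bits

For a binary symmetric channel (BSC) with error probability p:
Capacity C = 1 - H(p) bits per symbol

where H(p) = -p log₂(p) - (1-p) log₂(1-p) is the binary entropy function.

H(0.0881) = 0.4301 bits
C = 1 - 0.4301 = 0.5699 bits per symbol

This means we can reliably transmit up to 0.5699 bits of information per channel use.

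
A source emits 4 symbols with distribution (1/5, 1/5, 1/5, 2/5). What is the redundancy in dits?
0.0235 dits

Redundancy measures how far a source is from maximum entropy:
R = H_max - H(X)

Maximum entropy for 4 symbols: H_max = log_10(4) = 0.6021 dits
Actual entropy: H(X) = 0.5786 dits
Redundancy: R = 0.6021 - 0.5786 = 0.0235 dits

This redundancy represents potential for compression: the source could be compressed by 0.0235 dits per symbol.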